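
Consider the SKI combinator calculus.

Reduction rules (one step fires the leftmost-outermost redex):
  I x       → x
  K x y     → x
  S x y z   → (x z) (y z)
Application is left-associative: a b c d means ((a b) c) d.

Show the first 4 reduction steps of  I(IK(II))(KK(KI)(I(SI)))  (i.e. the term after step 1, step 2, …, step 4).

Answer: after 4 steps: I

Reduction:
  start: I(IK(II))(KK(KI)(I(SI)))
  →1  IK(II)(KK(KI)(I(SI)))
  →2  K(II)(KK(KI)(I(SI)))
  →3  II
  →4  I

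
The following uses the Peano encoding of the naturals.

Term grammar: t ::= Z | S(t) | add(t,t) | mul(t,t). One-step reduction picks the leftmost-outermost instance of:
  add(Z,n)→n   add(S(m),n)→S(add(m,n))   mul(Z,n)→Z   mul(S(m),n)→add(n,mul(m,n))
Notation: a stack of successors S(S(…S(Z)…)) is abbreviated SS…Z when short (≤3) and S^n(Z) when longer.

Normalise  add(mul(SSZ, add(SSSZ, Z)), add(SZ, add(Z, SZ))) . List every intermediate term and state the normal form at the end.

Answer: normal form = S^8(Z)  (in 29 steps)

Derivation:
  start: add(mul(SSZ, add(SSSZ, Z)), add(SZ, add(Z, SZ)))
  →1  add(add(add(SSSZ, Z), mul(SZ, add(SSSZ, Z))), add(SZ, add(Z, SZ)))
  →2  add(add(S(add(SSZ, Z)), mul(SZ, add(SSSZ, Z))), add(SZ, add(Z, SZ)))
  →3  add(S(add(add(SSZ, Z), mul(SZ, add(SSSZ, Z)))), add(SZ, add(Z, SZ)))
  →4  S(add(add(add(SSZ, Z), mul(SZ, add(SSSZ, Z))), add(SZ, add(Z, SZ))))
  →5  S(add(add(S(add(SZ, Z)), mul(SZ, add(SSSZ, Z))), add(SZ, add(Z, SZ))))
  →6  S(add(S(add(add(SZ, Z), mul(SZ, add(SSSZ, Z)))), add(SZ, add(Z, SZ))))
  →7  S(S(add(add(add(SZ, Z), mul(SZ, add(SSSZ, Z))), add(SZ, add(Z, SZ)))))
  →8  S(S(add(add(S(add(Z, Z)), mul(SZ, add(SSSZ, Z))), add(SZ, add(Z, SZ)))))
  →9  S(S(add(S(add(add(Z, Z), mul(SZ, add(SSSZ, Z)))), add(SZ, add(Z, SZ)))))
  →10  S(S(S(add(add(add(Z, Z), mul(SZ, add(SSSZ, Z))), add(SZ, add(Z, SZ))))))
  →11  S(S(S(add(add(Z, mul(SZ, add(SSSZ, Z))), add(SZ, add(Z, SZ))))))
  →12  S(S(S(add(mul(SZ, add(SSSZ, Z)), add(SZ, add(Z, SZ))))))
  →13  S(S(S(add(add(add(SSSZ, Z), mul(Z, add(SSSZ, Z))), add(SZ, add(Z, SZ))))))
  →14  S(S(S(add(add(S(add(SSZ, Z)), mul(Z, add(SSSZ, Z))), add(SZ, add(Z, SZ))))))
  →15  S(S(S(add(S(add(add(SSZ, Z), mul(Z, add(SSSZ, Z)))), add(SZ, add(Z, SZ))))))
  →16  S(S(S(S(add(add(add(SSZ, Z), mul(Z, add(SSSZ, Z))), add(SZ, add(Z, SZ)))))))
  →17  S(S(S(S(add(add(S(add(SZ, Z)), mul(Z, add(SSSZ, Z))), add(SZ, add(Z, SZ)))))))
  →18  S(S(S(S(add(S(add(add(SZ, Z), mul(Z, add(SSSZ, Z)))), add(SZ, add(Z, SZ)))))))
  →19  S(S(S(S(S(add(add(add(SZ, Z), mul(Z, add(SSSZ, Z))), add(SZ, add(Z, SZ))))))))
  →20  S(S(S(S(S(add(add(S(add(Z, Z)), mul(Z, add(SSSZ, Z))), add(SZ, add(Z, SZ))))))))
  →21  S(S(S(S(S(add(S(add(add(Z, Z), mul(Z, add(SSSZ, Z)))), add(SZ, add(Z, SZ))))))))
  →22  S(S(S(S(S(S(add(add(add(Z, Z), mul(Z, add(SSSZ, Z))), add(SZ, add(Z, SZ)))))))))
  →23  S(S(S(S(S(S(add(add(Z, mul(Z, add(SSSZ, Z))), add(SZ, add(Z, SZ)))))))))
  →24  S(S(S(S(S(S(add(mul(Z, add(SSSZ, Z)), add(SZ, add(Z, SZ)))))))))
  →25  S(S(S(S(S(S(add(Z, add(SZ, add(Z, SZ)))))))))
  →26  S(S(S(S(S(S(add(SZ, add(Z, SZ))))))))
  →27  S(S(S(S(S(S(S(add(Z, add(Z, SZ)))))))))
  →28  S(S(S(S(S(S(S(add(Z, SZ))))))))
  →29  S^8(Z)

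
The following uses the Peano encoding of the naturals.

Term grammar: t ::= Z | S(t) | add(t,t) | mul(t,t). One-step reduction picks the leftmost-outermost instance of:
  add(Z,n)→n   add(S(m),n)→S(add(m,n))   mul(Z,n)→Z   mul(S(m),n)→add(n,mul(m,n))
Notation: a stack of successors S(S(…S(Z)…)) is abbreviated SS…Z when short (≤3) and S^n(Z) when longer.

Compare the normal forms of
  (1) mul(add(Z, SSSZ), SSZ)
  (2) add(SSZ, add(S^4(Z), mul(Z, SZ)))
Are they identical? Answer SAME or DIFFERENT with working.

Term A:
  start: mul(add(Z, SSSZ), SSZ)
  step 1: mul(SSSZ, SSZ)
  step 2: add(SSZ, mul(SSZ, SSZ))
  step 3: S(add(SZ, mul(SSZ, SSZ)))
  step 4: S(S(add(Z, mul(SSZ, SSZ))))
  step 5: S(S(mul(SSZ, SSZ)))
  step 6: S(S(add(SSZ, mul(SZ, SSZ))))
  step 7: S(S(S(add(SZ, mul(SZ, SSZ)))))
  step 8: S(S(S(S(add(Z, mul(SZ, SSZ))))))
  step 9: S(S(S(S(mul(SZ, SSZ)))))
  step 10: S(S(S(S(add(SSZ, mul(Z, SSZ))))))
  step 11: S(S(S(S(S(add(SZ, mul(Z, SSZ)))))))
  step 12: S(S(S(S(S(S(add(Z, mul(Z, SSZ))))))))
  step 13: S(S(S(S(S(S(mul(Z, SSZ)))))))
  step 14: S^6(Z)

Term B:
  start: add(SSZ, add(S^4(Z), mul(Z, SZ)))
  step 1: S(add(SZ, add(S^4(Z), mul(Z, SZ))))
  step 2: S(S(add(Z, add(S^4(Z), mul(Z, SZ)))))
  step 3: S(S(add(S^4(Z), mul(Z, SZ))))
  step 4: S(S(S(add(SSSZ, mul(Z, SZ)))))
  step 5: S(S(S(S(add(SSZ, mul(Z, SZ))))))
  step 6: S(S(S(S(S(add(SZ, mul(Z, SZ)))))))
  step 7: S(S(S(S(S(S(add(Z, mul(Z, SZ))))))))
  step 8: S(S(S(S(S(S(mul(Z, SZ)))))))
  step 9: S^6(Z)

Answer: SAME — A ⇓ S^6(Z), B ⇓ S^6(Z)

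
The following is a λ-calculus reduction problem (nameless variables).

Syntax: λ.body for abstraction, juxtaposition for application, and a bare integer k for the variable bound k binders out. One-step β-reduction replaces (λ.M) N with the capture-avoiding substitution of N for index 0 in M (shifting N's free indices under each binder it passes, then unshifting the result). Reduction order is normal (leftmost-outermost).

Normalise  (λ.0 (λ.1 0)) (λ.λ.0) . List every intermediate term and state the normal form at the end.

  start: (λ.0 (λ.1 0)) (λ.λ.0)
  step 1: (λ.λ.0) (λ.(λ.λ.0) 0)
  step 2: λ.0

Answer: normal form = λ.0  (in 2 steps)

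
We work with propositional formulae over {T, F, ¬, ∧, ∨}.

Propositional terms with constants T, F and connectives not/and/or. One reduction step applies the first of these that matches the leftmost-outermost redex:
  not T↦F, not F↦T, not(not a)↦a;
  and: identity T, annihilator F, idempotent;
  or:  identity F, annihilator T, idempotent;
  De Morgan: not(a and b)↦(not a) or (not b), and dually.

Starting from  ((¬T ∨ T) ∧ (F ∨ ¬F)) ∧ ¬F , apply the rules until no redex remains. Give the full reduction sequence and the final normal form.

  start: ((¬T ∨ T) ∧ (F ∨ ¬F)) ∧ ¬F
  step 1: (T ∧ (F ∨ ¬F)) ∧ ¬F
  step 2: (F ∨ ¬F) ∧ ¬F
  step 3: ¬F ∧ ¬F
  step 4: ¬F
  step 5: T

Answer: normal form = T  (in 5 steps)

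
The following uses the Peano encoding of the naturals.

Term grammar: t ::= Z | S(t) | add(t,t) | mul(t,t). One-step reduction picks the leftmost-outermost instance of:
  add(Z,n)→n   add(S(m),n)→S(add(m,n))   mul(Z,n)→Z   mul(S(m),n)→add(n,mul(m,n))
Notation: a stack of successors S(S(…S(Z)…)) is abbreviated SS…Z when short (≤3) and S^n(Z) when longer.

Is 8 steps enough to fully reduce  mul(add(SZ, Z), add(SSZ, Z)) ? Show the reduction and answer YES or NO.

Answer: NO — after 8 steps the term is S(S(mul(add(Z, Z), add(SSZ, Z)))), not yet normal

Working:
  start: mul(add(SZ, Z), add(SSZ, Z))
  [1] mul(S(add(Z, Z)), add(SSZ, Z))
  [2] add(add(SSZ, Z), mul(add(Z, Z), add(SSZ, Z)))
  [3] add(S(add(SZ, Z)), mul(add(Z, Z), add(SSZ, Z)))
  [4] S(add(add(SZ, Z), mul(add(Z, Z), add(SSZ, Z))))
  [5] S(add(S(add(Z, Z)), mul(add(Z, Z), add(SSZ, Z))))
  [6] S(S(add(add(Z, Z), mul(add(Z, Z), add(SSZ, Z)))))
  [7] S(S(add(Z, mul(add(Z, Z), add(SSZ, Z)))))
  [8] S(S(mul(add(Z, Z), add(SSZ, Z))))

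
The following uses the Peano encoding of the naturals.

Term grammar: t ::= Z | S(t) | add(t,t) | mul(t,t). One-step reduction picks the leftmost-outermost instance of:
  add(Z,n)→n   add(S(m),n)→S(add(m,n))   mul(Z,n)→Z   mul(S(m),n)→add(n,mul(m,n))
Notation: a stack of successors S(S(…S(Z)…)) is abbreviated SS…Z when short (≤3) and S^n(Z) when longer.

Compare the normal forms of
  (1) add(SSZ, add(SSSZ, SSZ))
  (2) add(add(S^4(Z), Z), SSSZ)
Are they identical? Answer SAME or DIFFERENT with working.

Answer: SAME — A ⇓ S^7(Z), B ⇓ S^7(Z)

Working:
Term A:
  start: add(SSZ, add(SSSZ, SSZ))
  [1] S(add(SZ, add(SSSZ, SSZ)))
  [2] S(S(add(Z, add(SSSZ, SSZ))))
  [3] S(S(add(SSSZ, SSZ)))
  [4] S(S(S(add(SSZ, SSZ))))
  [5] S(S(S(S(add(SZ, SSZ)))))
  [6] S(S(S(S(S(add(Z, SSZ))))))
  [7] S^7(Z)

Term B:
  start: add(add(S^4(Z), Z), SSSZ)
  [1] add(S(add(SSSZ, Z)), SSSZ)
  [2] S(add(add(SSSZ, Z), SSSZ))
  [3] S(add(S(add(SSZ, Z)), SSSZ))
  [4] S(S(add(add(SSZ, Z), SSSZ)))
  [5] S(S(add(S(add(SZ, Z)), SSSZ)))
  [6] S(S(S(add(add(SZ, Z), SSSZ))))
  [7] S(S(S(add(S(add(Z, Z)), SSSZ))))
  [8] S(S(S(S(add(add(Z, Z), SSSZ)))))
  [9] S(S(S(S(add(Z, SSSZ)))))
  [10] S^7(Z)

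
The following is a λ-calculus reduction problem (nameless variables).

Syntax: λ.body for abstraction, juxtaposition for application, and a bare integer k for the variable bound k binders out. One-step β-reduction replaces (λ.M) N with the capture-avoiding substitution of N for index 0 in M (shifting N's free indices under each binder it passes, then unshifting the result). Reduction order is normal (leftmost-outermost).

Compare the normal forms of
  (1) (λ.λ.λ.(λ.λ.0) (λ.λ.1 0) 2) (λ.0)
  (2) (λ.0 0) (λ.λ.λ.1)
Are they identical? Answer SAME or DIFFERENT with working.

Answer: DIFFERENT — A ⇓ λ.λ.λ.0, B ⇓ λ.λ.1

Reduction:
Term A:
  start: (λ.λ.λ.(λ.λ.0) (λ.λ.1 0) 2) (λ.0)
  [1] λ.λ.(λ.λ.0) (λ.λ.1 0) (λ.0)
  [2] λ.λ.(λ.0) (λ.0)
  [3] λ.λ.λ.0

Term B:
  start: (λ.0 0) (λ.λ.λ.1)
  [1] (λ.λ.λ.1) (λ.λ.λ.1)
  [2] λ.λ.1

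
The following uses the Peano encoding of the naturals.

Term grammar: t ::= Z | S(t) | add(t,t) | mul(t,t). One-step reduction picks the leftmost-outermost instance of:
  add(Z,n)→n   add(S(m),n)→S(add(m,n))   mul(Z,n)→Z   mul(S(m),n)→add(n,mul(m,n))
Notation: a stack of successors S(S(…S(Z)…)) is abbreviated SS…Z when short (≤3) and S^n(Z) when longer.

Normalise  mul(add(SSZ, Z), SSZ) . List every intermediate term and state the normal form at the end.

Answer: normal form = S^4(Z)  (in 12 steps)

Derivation:
  start: mul(add(SSZ, Z), SSZ)
  →1  mul(S(add(SZ, Z)), SSZ)
  →2  add(SSZ, mul(add(SZ, Z), SSZ))
  →3  S(add(SZ, mul(add(SZ, Z), SSZ)))
  →4  S(S(add(Z, mul(add(SZ, Z), SSZ))))
  →5  S(S(mul(add(SZ, Z), SSZ)))
  →6  S(S(mul(S(add(Z, Z)), SSZ)))
  →7  S(S(add(SSZ, mul(add(Z, Z), SSZ))))
  →8  S(S(S(add(SZ, mul(add(Z, Z), SSZ)))))
  →9  S(S(S(S(add(Z, mul(add(Z, Z), SSZ))))))
  →10  S(S(S(S(mul(add(Z, Z), SSZ)))))
  →11  S(S(S(S(mul(Z, SSZ)))))
  →12  S^4(Z)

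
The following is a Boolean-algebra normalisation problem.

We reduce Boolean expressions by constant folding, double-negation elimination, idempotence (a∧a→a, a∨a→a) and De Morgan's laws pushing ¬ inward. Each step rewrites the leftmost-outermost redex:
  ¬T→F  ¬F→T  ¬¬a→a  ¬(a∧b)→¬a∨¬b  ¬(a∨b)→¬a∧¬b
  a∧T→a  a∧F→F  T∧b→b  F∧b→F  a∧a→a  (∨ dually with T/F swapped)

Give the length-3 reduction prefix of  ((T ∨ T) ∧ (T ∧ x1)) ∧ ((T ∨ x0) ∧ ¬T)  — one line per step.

Answer: after 3 steps: x1 ∧ ((T ∨ x0) ∧ ¬T)

Working:
  start: ((T ∨ T) ∧ (T ∧ x1)) ∧ ((T ∨ x0) ∧ ¬T)
  step 1: (T ∧ (T ∧ x1)) ∧ ((T ∨ x0) ∧ ¬T)
  step 2: (T ∧ x1) ∧ ((T ∨ x0) ∧ ¬T)
  step 3: x1 ∧ ((T ∨ x0) ∧ ¬T)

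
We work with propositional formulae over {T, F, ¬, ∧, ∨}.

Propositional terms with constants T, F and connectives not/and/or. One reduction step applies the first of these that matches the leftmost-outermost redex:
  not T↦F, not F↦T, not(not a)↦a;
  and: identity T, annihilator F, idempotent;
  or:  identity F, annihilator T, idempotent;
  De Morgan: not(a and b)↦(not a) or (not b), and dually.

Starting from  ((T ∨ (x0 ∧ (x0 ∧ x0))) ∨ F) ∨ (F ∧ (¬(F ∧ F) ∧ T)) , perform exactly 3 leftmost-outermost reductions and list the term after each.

Answer: after 3 steps: T

Derivation:
  start: ((T ∨ (x0 ∧ (x0 ∧ x0))) ∨ F) ∨ (F ∧ (¬(F ∧ F) ∧ T))
  step 1: (T ∨ (x0 ∧ (x0 ∧ x0))) ∨ (F ∧ (¬(F ∧ F) ∧ T))
  step 2: T ∨ (F ∧ (¬(F ∧ F) ∧ T))
  step 3: T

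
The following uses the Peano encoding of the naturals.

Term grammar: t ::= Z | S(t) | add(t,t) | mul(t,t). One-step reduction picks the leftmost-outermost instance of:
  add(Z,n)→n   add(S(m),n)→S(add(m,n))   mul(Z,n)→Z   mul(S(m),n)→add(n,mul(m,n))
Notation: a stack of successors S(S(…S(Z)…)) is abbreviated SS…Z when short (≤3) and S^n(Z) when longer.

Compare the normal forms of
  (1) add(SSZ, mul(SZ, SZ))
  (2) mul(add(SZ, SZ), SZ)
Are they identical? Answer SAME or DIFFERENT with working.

Term A:
  start: add(SSZ, mul(SZ, SZ))
  [1] S(add(SZ, mul(SZ, SZ)))
  [2] S(S(add(Z, mul(SZ, SZ))))
  [3] S(S(mul(SZ, SZ)))
  [4] S(S(add(SZ, mul(Z, SZ))))
  [5] S(S(S(add(Z, mul(Z, SZ)))))
  [6] S(S(S(mul(Z, SZ))))
  [7] SSSZ

Term B:
  start: mul(add(SZ, SZ), SZ)
  [1] mul(S(add(Z, SZ)), SZ)
  [2] add(SZ, mul(add(Z, SZ), SZ))
  [3] S(add(Z, mul(add(Z, SZ), SZ)))
  [4] S(mul(add(Z, SZ), SZ))
  [5] S(mul(SZ, SZ))
  [6] S(add(SZ, mul(Z, SZ)))
  [7] S(S(add(Z, mul(Z, SZ))))
  [8] S(S(mul(Z, SZ)))
  [9] SSZ

Answer: DIFFERENT — A ⇓ SSSZ, B ⇓ SSZ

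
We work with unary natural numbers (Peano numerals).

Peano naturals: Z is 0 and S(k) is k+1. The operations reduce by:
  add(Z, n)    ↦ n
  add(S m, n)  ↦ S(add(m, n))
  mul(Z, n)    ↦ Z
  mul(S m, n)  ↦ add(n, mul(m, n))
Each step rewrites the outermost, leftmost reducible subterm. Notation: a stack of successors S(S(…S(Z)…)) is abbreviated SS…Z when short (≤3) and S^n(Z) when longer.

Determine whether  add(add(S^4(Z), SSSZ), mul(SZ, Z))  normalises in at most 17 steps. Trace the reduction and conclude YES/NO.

  start: add(add(S^4(Z), SSSZ), mul(SZ, Z))
  →1  add(S(add(SSSZ, SSSZ)), mul(SZ, Z))
  →2  S(add(add(SSSZ, SSSZ), mul(SZ, Z)))
  →3  S(add(S(add(SSZ, SSSZ)), mul(SZ, Z)))
  →4  S(S(add(add(SSZ, SSSZ), mul(SZ, Z))))
  →5  S(S(add(S(add(SZ, SSSZ)), mul(SZ, Z))))
  →6  S(S(S(add(add(SZ, SSSZ), mul(SZ, Z)))))
  →7  S(S(S(add(S(add(Z, SSSZ)), mul(SZ, Z)))))
  →8  S(S(S(S(add(add(Z, SSSZ), mul(SZ, Z))))))
  →9  S(S(S(S(add(SSSZ, mul(SZ, Z))))))
  →10  S(S(S(S(S(add(SSZ, mul(SZ, Z)))))))
  →11  S(S(S(S(S(S(add(SZ, mul(SZ, Z))))))))
  →12  S(S(S(S(S(S(S(add(Z, mul(SZ, Z)))))))))
  →13  S(S(S(S(S(S(S(mul(SZ, Z))))))))
  →14  S(S(S(S(S(S(S(add(Z, mul(Z, Z)))))))))
  →15  S(S(S(S(S(S(S(mul(Z, Z))))))))
  →16  S^7(Z)

Answer: YES — reaches normal form S^7(Z) in 16 ≤ 17 steps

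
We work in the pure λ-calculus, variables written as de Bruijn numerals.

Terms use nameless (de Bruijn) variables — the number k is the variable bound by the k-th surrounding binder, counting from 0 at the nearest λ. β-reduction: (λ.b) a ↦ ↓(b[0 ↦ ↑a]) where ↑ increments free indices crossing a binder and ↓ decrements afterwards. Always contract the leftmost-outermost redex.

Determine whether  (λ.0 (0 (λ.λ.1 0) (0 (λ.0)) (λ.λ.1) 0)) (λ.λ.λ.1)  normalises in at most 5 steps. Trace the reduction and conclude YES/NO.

  start: (λ.0 (0 (λ.λ.1 0) (0 (λ.0)) (λ.λ.1) 0)) (λ.λ.λ.1)
  →1  (λ.λ.λ.1) ((λ.λ.λ.1) (λ.λ.1 0) ((λ.λ.λ.1) (λ.0)) (λ.λ.1) (λ.λ.λ.1))
  →2  λ.λ.1

Answer: YES — reaches normal form λ.λ.1 in 2 ≤ 5 steps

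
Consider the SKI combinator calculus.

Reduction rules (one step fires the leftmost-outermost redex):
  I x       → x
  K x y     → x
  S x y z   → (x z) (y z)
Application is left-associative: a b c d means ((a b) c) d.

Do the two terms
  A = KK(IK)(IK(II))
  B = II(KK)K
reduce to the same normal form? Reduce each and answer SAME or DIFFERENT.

Term A:
  start: KK(IK)(IK(II))
  [1] K(IK(II))
  [2] K(K(II))
  [3] K(KI)

Term B:
  start: II(KK)K
  [1] I(KK)K
  [2] KKK
  [3] K

Answer: DIFFERENT — A ⇓ K(KI), B ⇓ K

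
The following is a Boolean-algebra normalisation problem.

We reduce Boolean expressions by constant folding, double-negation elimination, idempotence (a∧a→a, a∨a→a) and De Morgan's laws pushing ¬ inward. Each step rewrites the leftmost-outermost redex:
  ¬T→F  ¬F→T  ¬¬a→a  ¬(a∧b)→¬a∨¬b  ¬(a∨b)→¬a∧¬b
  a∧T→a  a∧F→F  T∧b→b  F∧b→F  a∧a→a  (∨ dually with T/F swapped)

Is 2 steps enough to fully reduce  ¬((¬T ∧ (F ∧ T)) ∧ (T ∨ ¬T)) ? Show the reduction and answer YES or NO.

Answer: NO — after 2 steps the term is (¬¬T ∨ ¬(F ∧ T)) ∨ ¬(T ∨ ¬T), not yet normal

Reduction:
  start: ¬((¬T ∧ (F ∧ T)) ∧ (T ∨ ¬T))
  [1] ¬(¬T ∧ (F ∧ T)) ∨ ¬(T ∨ ¬T)
  [2] (¬¬T ∨ ¬(F ∧ T)) ∨ ¬(T ∨ ¬T)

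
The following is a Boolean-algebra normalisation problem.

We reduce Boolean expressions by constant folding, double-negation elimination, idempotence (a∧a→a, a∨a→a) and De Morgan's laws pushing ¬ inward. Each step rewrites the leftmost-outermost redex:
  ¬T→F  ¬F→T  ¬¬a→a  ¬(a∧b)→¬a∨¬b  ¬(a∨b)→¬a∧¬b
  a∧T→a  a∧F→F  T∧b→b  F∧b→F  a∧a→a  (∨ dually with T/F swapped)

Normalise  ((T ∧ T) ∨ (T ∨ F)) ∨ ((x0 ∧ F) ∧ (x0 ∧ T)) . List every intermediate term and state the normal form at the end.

Answer: normal form = T  (in 3 steps)

Reduction:
  start: ((T ∧ T) ∨ (T ∨ F)) ∨ ((x0 ∧ F) ∧ (x0 ∧ T))
  step 1: (T ∨ (T ∨ F)) ∨ ((x0 ∧ F) ∧ (x0 ∧ T))
  step 2: T ∨ ((x0 ∧ F) ∧ (x0 ∧ T))
  step 3: T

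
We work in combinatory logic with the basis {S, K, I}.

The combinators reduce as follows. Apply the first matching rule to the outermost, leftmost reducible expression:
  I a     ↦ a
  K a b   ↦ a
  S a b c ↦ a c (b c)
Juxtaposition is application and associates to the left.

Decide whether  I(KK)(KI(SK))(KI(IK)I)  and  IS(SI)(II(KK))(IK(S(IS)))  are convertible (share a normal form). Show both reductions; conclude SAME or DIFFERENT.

Answer: DIFFERENT — A ⇓ KI, B ⇓ K(SS)

Reduction:
Term A:
  start: I(KK)(KI(SK))(KI(IK)I)
  step 1: KK(KI(SK))(KI(IK)I)
  step 2: K(KI(IK)I)
  step 3: K(II)
  step 4: KI

Term B:
  start: IS(SI)(II(KK))(IK(S(IS)))
  step 1: S(SI)(II(KK))(IK(S(IS)))
  step 2: SI(IK(S(IS)))(II(KK)(IK(S(IS))))
  step 3: I(II(KK)(IK(S(IS))))(IK(S(IS))(II(KK)(IK(S(IS)))))
  step 4: II(KK)(IK(S(IS)))(IK(S(IS))(II(KK)(IK(S(IS)))))
  step 5: I(KK)(IK(S(IS)))(IK(S(IS))(II(KK)(IK(S(IS)))))
  step 6: KK(IK(S(IS)))(IK(S(IS))(II(KK)(IK(S(IS)))))
  step 7: K(IK(S(IS))(II(KK)(IK(S(IS)))))
  step 8: K(K(S(IS))(II(KK)(IK(S(IS)))))
  step 9: K(S(IS))
  step 10: K(SS)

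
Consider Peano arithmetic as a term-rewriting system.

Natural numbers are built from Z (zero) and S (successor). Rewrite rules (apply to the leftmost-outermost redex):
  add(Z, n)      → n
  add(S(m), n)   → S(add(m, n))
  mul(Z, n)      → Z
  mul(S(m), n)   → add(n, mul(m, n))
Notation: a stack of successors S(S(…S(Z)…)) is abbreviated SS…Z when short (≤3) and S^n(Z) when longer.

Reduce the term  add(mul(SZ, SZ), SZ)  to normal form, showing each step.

  start: add(mul(SZ, SZ), SZ)
  →1  add(add(SZ, mul(Z, SZ)), SZ)
  →2  add(S(add(Z, mul(Z, SZ))), SZ)
  →3  S(add(add(Z, mul(Z, SZ)), SZ))
  →4  S(add(mul(Z, SZ), SZ))
  →5  S(add(Z, SZ))
  →6  SSZ

Answer: normal form = SSZ  (in 6 steps)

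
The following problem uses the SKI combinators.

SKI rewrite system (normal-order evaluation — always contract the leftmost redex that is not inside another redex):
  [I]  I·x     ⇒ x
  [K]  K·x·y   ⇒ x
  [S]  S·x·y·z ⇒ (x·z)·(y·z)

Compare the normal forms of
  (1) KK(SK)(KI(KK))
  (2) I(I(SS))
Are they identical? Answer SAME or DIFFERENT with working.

Term A:
  start: KK(SK)(KI(KK))
  step 1: K(KI(KK))
  step 2: KI

Term B:
  start: I(I(SS))
  step 1: I(SS)
  step 2: SS

Answer: DIFFERENT — A ⇓ KI, B ⇓ SS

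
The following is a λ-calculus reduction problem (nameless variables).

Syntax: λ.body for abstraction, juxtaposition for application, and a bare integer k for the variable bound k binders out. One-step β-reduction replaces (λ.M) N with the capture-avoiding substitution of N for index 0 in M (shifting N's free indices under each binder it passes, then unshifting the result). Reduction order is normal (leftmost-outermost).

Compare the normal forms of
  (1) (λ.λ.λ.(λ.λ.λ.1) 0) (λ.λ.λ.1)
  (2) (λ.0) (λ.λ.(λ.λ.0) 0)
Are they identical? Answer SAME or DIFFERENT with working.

Term A:
  start: (λ.λ.λ.(λ.λ.λ.1) 0) (λ.λ.λ.1)
  →1  λ.λ.(λ.λ.λ.1) 0
  →2  λ.λ.λ.λ.1

Term B:
  start: (λ.0) (λ.λ.(λ.λ.0) 0)
  →1  λ.λ.(λ.λ.0) 0
  →2  λ.λ.λ.0

Answer: DIFFERENT — A ⇓ λ.λ.λ.λ.1, B ⇓ λ.λ.λ.0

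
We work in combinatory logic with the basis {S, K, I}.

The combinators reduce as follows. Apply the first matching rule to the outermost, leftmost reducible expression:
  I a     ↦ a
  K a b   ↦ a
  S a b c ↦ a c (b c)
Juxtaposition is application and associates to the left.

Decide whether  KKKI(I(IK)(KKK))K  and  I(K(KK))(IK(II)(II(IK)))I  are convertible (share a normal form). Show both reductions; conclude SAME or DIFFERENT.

Answer: SAME — A ⇓ K, B ⇓ K

Reduction:
Term A:
  start: KKKI(I(IK)(KKK))K
  →1  KI(I(IK)(KKK))K
  →2  IK
  →3  K

Term B:
  start: I(K(KK))(IK(II)(II(IK)))I
  →1  K(KK)(IK(II)(II(IK)))I
  →2  KKI
  →3  K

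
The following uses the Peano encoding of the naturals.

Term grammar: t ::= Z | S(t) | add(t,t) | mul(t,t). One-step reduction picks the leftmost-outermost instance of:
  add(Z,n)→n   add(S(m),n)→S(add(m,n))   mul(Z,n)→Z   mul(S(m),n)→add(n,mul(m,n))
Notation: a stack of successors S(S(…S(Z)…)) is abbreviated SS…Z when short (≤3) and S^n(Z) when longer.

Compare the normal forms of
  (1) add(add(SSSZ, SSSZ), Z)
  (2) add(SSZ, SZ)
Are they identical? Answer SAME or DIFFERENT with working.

Answer: DIFFERENT — A ⇓ S^6(Z), B ⇓ SSSZ

Reduction:
Term A:
  start: add(add(SSSZ, SSSZ), Z)
  step 1: add(S(add(SSZ, SSSZ)), Z)
  step 2: S(add(add(SSZ, SSSZ), Z))
  step 3: S(add(S(add(SZ, SSSZ)), Z))
  step 4: S(S(add(add(SZ, SSSZ), Z)))
  step 5: S(S(add(S(add(Z, SSSZ)), Z)))
  step 6: S(S(S(add(add(Z, SSSZ), Z))))
  step 7: S(S(S(add(SSSZ, Z))))
  step 8: S(S(S(S(add(SSZ, Z)))))
  step 9: S(S(S(S(S(add(SZ, Z))))))
  step 10: S(S(S(S(S(S(add(Z, Z)))))))
  step 11: S^6(Z)

Term B:
  start: add(SSZ, SZ)
  step 1: S(add(SZ, SZ))
  step 2: S(S(add(Z, SZ)))
  step 3: SSSZ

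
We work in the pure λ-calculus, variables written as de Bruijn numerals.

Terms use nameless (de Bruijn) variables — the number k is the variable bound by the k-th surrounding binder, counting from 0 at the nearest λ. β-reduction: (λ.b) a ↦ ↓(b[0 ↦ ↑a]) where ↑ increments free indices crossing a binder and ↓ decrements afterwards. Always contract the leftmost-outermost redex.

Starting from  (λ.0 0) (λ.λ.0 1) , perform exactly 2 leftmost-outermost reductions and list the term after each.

Answer: after 2 steps: λ.0 (λ.λ.0 1)

Working:
  start: (λ.0 0) (λ.λ.0 1)
  →1  (λ.λ.0 1) (λ.λ.0 1)
  →2  λ.0 (λ.λ.0 1)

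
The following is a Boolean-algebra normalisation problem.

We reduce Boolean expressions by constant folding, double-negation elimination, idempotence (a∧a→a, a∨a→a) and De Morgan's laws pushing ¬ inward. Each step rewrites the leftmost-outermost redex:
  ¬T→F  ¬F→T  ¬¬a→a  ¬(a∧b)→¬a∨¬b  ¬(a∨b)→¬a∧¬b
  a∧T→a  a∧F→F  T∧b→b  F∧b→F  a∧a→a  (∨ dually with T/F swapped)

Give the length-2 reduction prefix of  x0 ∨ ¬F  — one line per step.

Answer: after 2 steps: T

Working:
  start: x0 ∨ ¬F
  →1  x0 ∨ T
  →2  T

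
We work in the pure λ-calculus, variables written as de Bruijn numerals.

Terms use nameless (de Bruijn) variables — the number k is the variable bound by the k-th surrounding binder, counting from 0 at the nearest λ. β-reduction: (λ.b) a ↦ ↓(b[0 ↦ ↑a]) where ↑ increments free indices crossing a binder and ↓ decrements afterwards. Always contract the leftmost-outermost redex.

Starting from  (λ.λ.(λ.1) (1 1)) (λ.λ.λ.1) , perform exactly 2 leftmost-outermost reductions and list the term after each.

Answer: after 2 steps: λ.0

Reduction:
  start: (λ.λ.(λ.1) (1 1)) (λ.λ.λ.1)
  step 1: λ.(λ.1) ((λ.λ.λ.1) (λ.λ.λ.1))
  step 2: λ.0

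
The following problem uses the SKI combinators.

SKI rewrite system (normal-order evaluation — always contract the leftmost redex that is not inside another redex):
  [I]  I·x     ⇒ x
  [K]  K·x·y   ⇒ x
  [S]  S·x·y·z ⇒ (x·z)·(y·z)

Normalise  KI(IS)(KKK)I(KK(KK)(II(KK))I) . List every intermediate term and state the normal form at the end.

  start: KI(IS)(KKK)I(KK(KK)(II(KK))I)
  →1  I(KKK)I(KK(KK)(II(KK))I)
  →2  KKKI(KK(KK)(II(KK))I)
  →3  KI(KK(KK)(II(KK))I)
  →4  I

Answer: normal form = I  (in 4 steps)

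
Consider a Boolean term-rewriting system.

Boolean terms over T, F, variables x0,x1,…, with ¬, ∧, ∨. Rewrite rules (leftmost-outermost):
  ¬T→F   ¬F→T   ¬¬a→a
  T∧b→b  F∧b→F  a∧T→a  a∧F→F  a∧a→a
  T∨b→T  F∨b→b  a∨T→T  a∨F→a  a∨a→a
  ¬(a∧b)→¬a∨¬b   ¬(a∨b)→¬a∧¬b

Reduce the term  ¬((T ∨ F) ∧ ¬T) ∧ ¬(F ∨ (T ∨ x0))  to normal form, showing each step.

Answer: normal form = F  (in 13 steps)

Reduction:
  start: ¬((T ∨ F) ∧ ¬T) ∧ ¬(F ∨ (T ∨ x0))
  step 1: (¬(T ∨ F) ∨ ¬¬T) ∧ ¬(F ∨ (T ∨ x0))
  step 2: ((¬T ∧ ¬F) ∨ ¬¬T) ∧ ¬(F ∨ (T ∨ x0))
  step 3: ((F ∧ ¬F) ∨ ¬¬T) ∧ ¬(F ∨ (T ∨ x0))
  step 4: (F ∨ ¬¬T) ∧ ¬(F ∨ (T ∨ x0))
  step 5: ¬¬T ∧ ¬(F ∨ (T ∨ x0))
  step 6: T ∧ ¬(F ∨ (T ∨ x0))
  step 7: ¬(F ∨ (T ∨ x0))
  step 8: ¬F ∧ ¬(T ∨ x0)
  step 9: T ∧ ¬(T ∨ x0)
  step 10: ¬(T ∨ x0)
  step 11: ¬T ∧ ¬x0
  step 12: F ∧ ¬x0
  step 13: F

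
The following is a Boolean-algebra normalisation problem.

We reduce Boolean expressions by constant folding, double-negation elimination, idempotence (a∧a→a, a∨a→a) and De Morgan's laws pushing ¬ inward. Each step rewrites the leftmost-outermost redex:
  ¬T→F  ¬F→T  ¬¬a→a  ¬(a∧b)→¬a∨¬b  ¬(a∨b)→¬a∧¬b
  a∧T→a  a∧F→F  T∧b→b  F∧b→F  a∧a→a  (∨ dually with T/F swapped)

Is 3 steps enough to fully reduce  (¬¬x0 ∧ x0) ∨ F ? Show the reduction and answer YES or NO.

  start: (¬¬x0 ∧ x0) ∨ F
  →1  ¬¬x0 ∧ x0
  →2  x0 ∧ x0
  →3  x0

Answer: YES — reaches normal form x0 in 3 ≤ 3 steps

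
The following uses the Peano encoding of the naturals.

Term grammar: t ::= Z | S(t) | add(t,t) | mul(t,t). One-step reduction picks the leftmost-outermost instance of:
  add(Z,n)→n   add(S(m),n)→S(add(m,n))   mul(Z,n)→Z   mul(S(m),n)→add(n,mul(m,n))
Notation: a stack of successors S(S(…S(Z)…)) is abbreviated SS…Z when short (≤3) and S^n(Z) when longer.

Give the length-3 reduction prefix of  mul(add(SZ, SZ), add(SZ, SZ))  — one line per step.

Answer: after 3 steps: add(S(add(Z, SZ)), mul(add(Z, SZ), add(SZ, SZ)))

Working:
  start: mul(add(SZ, SZ), add(SZ, SZ))
  step 1: mul(S(add(Z, SZ)), add(SZ, SZ))
  step 2: add(add(SZ, SZ), mul(add(Z, SZ), add(SZ, SZ)))
  step 3: add(S(add(Z, SZ)), mul(add(Z, SZ), add(SZ, SZ)))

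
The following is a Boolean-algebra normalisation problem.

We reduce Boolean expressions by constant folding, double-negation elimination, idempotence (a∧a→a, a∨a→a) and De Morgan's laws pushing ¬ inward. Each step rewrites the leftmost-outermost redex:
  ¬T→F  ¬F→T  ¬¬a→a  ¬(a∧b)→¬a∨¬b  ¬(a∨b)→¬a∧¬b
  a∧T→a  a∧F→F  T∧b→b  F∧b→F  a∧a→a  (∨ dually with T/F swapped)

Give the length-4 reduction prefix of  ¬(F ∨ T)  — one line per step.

  start: ¬(F ∨ T)
  →1  ¬F ∧ ¬T
  →2  T ∧ ¬T
  →3  ¬T
  →4  F

Answer: after 4 steps: F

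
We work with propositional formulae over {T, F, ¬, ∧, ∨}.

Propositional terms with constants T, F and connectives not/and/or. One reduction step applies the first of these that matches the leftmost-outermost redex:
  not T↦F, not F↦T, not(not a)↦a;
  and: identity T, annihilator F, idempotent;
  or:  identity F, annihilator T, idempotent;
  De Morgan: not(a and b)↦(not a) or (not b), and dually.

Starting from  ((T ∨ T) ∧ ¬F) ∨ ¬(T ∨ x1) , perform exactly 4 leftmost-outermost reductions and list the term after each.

Answer: after 4 steps: T

Derivation:
  start: ((T ∨ T) ∧ ¬F) ∨ ¬(T ∨ x1)
  [1] (T ∧ ¬F) ∨ ¬(T ∨ x1)
  [2] ¬F ∨ ¬(T ∨ x1)
  [3] T ∨ ¬(T ∨ x1)
  [4] T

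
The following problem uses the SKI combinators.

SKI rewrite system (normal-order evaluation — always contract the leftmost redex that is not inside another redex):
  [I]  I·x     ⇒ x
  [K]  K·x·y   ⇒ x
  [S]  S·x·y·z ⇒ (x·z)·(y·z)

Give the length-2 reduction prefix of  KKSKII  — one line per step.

Answer: after 2 steps: KI

Working:
  start: KKSKII
  →1  KKII
  →2  KI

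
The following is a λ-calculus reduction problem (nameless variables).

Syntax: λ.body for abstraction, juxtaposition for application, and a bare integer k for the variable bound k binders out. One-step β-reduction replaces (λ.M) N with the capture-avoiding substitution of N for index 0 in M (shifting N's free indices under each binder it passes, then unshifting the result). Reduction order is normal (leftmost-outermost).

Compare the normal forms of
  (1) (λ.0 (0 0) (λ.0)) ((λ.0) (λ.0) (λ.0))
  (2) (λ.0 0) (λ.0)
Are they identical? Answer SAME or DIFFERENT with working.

Answer: SAME — A ⇓ λ.0, B ⇓ λ.0

Working:
Term A:
  start: (λ.0 (0 0) (λ.0)) ((λ.0) (λ.0) (λ.0))
  →1  (λ.0) (λ.0) (λ.0) ((λ.0) (λ.0) (λ.0) ((λ.0) (λ.0) (λ.0))) (λ.0)
  →2  (λ.0) (λ.0) ((λ.0) (λ.0) (λ.0) ((λ.0) (λ.0) (λ.0))) (λ.0)
  →3  (λ.0) ((λ.0) (λ.0) (λ.0) ((λ.0) (λ.0) (λ.0))) (λ.0)
  →4  (λ.0) (λ.0) (λ.0) ((λ.0) (λ.0) (λ.0)) (λ.0)
  →5  (λ.0) (λ.0) ((λ.0) (λ.0) (λ.0)) (λ.0)
  →6  (λ.0) ((λ.0) (λ.0) (λ.0)) (λ.0)
  →7  (λ.0) (λ.0) (λ.0) (λ.0)
  →8  (λ.0) (λ.0) (λ.0)
  →9  (λ.0) (λ.0)
  →10  λ.0

Term B:
  start: (λ.0 0) (λ.0)
  →1  (λ.0) (λ.0)
  →2  λ.0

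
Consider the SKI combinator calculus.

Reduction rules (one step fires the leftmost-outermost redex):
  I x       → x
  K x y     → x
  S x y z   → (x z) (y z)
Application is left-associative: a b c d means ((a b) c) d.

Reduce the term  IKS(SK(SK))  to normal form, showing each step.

Answer: normal form = S  (in 2 steps)

Reduction:
  start: IKS(SK(SK))
  →1  KS(SK(SK))
  →2  S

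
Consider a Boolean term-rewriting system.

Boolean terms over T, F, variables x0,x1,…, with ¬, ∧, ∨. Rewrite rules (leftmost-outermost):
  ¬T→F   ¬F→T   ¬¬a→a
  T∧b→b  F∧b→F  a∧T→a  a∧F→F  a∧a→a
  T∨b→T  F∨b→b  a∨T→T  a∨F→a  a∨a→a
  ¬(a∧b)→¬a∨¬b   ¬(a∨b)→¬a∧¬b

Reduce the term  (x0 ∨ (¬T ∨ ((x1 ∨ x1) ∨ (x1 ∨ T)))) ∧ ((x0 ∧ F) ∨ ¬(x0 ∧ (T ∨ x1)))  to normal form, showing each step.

  start: (x0 ∨ (¬T ∨ ((x1 ∨ x1) ∨ (x1 ∨ T)))) ∧ ((x0 ∧ F) ∨ ¬(x0 ∧ (T ∨ x1)))
  step 1: (x0 ∨ (F ∨ ((x1 ∨ x1) ∨ (x1 ∨ T)))) ∧ ((x0 ∧ F) ∨ ¬(x0 ∧ (T ∨ x1)))
  step 2: (x0 ∨ ((x1 ∨ x1) ∨ (x1 ∨ T))) ∧ ((x0 ∧ F) ∨ ¬(x0 ∧ (T ∨ x1)))
  step 3: (x0 ∨ (x1 ∨ (x1 ∨ T))) ∧ ((x0 ∧ F) ∨ ¬(x0 ∧ (T ∨ x1)))
  step 4: (x0 ∨ (x1 ∨ T)) ∧ ((x0 ∧ F) ∨ ¬(x0 ∧ (T ∨ x1)))
  step 5: (x0 ∨ T) ∧ ((x0 ∧ F) ∨ ¬(x0 ∧ (T ∨ x1)))
  step 6: T ∧ ((x0 ∧ F) ∨ ¬(x0 ∧ (T ∨ x1)))
  step 7: (x0 ∧ F) ∨ ¬(x0 ∧ (T ∨ x1))
  step 8: F ∨ ¬(x0 ∧ (T ∨ x1))
  step 9: ¬(x0 ∧ (T ∨ x1))
  step 10: ¬x0 ∨ ¬(T ∨ x1)
  step 11: ¬x0 ∨ (¬T ∧ ¬x1)
  step 12: ¬x0 ∨ (F ∧ ¬x1)
  step 13: ¬x0 ∨ F
  step 14: ¬x0

Answer: normal form = ¬x0  (in 14 steps)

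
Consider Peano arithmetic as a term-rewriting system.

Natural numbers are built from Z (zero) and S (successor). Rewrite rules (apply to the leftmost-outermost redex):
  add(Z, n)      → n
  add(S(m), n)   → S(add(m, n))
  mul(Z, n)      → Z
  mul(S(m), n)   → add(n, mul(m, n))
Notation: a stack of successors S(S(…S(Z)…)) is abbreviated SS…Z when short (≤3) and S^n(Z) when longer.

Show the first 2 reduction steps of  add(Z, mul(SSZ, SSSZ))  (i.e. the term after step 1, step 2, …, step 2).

Answer: after 2 steps: add(SSSZ, mul(SZ, SSSZ))

Derivation:
  start: add(Z, mul(SSZ, SSSZ))
  step 1: mul(SSZ, SSSZ)
  step 2: add(SSSZ, mul(SZ, SSSZ))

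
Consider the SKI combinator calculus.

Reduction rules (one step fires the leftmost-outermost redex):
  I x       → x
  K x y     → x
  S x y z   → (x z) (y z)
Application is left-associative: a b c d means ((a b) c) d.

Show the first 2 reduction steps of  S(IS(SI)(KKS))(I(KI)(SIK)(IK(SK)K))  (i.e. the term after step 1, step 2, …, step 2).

Answer: after 2 steps: S(S(SI)K)(I(KI)(SIK)(IK(SK)K))

Derivation:
  start: S(IS(SI)(KKS))(I(KI)(SIK)(IK(SK)K))
  [1] S(S(SI)(KKS))(I(KI)(SIK)(IK(SK)K))
  [2] S(S(SI)K)(I(KI)(SIK)(IK(SK)K))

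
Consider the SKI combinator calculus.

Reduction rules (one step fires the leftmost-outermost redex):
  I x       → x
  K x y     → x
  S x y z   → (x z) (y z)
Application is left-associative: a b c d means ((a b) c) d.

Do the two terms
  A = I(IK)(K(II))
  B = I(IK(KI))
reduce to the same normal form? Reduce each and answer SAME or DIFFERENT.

Term A:
  start: I(IK)(K(II))
  step 1: IK(K(II))
  step 2: K(K(II))
  step 3: K(KI)

Term B:
  start: I(IK(KI))
  step 1: IK(KI)
  step 2: K(KI)

Answer: SAME — A ⇓ K(KI), B ⇓ K(KI)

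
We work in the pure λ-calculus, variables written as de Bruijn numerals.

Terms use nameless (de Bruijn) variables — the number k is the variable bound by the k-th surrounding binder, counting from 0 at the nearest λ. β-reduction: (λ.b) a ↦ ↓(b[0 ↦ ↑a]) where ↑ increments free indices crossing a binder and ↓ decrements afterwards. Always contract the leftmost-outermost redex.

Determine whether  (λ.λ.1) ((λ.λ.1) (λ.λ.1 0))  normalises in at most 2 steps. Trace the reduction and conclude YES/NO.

  start: (λ.λ.1) ((λ.λ.1) (λ.λ.1 0))
  →1  λ.(λ.λ.1) (λ.λ.1 0)
  →2  λ.λ.λ.λ.1 0

Answer: YES — reaches normal form λ.λ.λ.λ.1 0 in 2 ≤ 2 steps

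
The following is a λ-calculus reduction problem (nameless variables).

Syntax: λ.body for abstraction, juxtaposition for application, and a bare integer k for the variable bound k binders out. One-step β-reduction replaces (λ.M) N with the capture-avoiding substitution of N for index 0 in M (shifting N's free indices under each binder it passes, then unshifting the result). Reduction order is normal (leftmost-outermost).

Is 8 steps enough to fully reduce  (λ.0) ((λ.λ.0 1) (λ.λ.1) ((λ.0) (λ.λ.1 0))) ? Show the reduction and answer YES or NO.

Answer: YES — reaches normal form λ.λ.1 in 6 ≤ 8 steps

Working:
  start: (λ.0) ((λ.λ.0 1) (λ.λ.1) ((λ.0) (λ.λ.1 0)))
  →1  (λ.λ.0 1) (λ.λ.1) ((λ.0) (λ.λ.1 0))
  →2  (λ.0 (λ.λ.1)) ((λ.0) (λ.λ.1 0))
  →3  (λ.0) (λ.λ.1 0) (λ.λ.1)
  →4  (λ.λ.1 0) (λ.λ.1)
  →5  λ.(λ.λ.1) 0
  →6  λ.λ.1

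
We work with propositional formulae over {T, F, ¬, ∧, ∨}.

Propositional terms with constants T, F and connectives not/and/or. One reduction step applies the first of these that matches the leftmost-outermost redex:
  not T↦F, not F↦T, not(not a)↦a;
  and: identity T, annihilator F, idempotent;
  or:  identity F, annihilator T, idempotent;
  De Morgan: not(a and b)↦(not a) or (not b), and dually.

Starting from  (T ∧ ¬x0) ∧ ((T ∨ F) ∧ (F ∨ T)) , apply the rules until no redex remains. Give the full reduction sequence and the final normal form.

Answer: normal form = ¬x0  (in 5 steps)

Working:
  start: (T ∧ ¬x0) ∧ ((T ∨ F) ∧ (F ∨ T))
  step 1: ¬x0 ∧ ((T ∨ F) ∧ (F ∨ T))
  step 2: ¬x0 ∧ (T ∧ (F ∨ T))
  step 3: ¬x0 ∧ (F ∨ T)
  step 4: ¬x0 ∧ T
  step 5: ¬x0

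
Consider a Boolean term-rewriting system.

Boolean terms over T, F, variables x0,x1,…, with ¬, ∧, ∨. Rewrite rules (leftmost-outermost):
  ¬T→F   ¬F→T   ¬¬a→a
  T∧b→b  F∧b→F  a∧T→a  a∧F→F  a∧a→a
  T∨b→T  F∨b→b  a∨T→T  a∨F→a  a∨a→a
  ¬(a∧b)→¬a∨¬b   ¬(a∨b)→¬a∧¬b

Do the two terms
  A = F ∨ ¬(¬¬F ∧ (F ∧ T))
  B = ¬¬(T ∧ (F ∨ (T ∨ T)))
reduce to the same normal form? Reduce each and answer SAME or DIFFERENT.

Answer: SAME — A ⇓ T, B ⇓ T

Derivation:
Term A:
  start: F ∨ ¬(¬¬F ∧ (F ∧ T))
  →1  ¬(¬¬F ∧ (F ∧ T))
  →2  ¬¬¬F ∨ ¬(F ∧ T)
  →3  ¬F ∨ ¬(F ∧ T)
  →4  T ∨ ¬(F ∧ T)
  →5  T

Term B:
  start: ¬¬(T ∧ (F ∨ (T ∨ T)))
  →1  T ∧ (F ∨ (T ∨ T))
  →2  F ∨ (T ∨ T)
  →3  T ∨ T
  →4  T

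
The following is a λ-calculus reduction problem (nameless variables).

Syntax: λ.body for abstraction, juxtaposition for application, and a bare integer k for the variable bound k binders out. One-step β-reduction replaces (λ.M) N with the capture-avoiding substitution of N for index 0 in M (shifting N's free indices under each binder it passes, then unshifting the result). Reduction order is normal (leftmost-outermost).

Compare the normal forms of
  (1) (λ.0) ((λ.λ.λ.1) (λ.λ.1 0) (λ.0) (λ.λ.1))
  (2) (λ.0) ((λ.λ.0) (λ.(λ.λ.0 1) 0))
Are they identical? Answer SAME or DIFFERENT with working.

Answer: SAME — A ⇓ λ.0, B ⇓ λ.0

Derivation:
Term A:
  start: (λ.0) ((λ.λ.λ.1) (λ.λ.1 0) (λ.0) (λ.λ.1))
  [1] (λ.λ.λ.1) (λ.λ.1 0) (λ.0) (λ.λ.1)
  [2] (λ.λ.1) (λ.0) (λ.λ.1)
  [3] (λ.λ.0) (λ.λ.1)
  [4] λ.0

Term B:
  start: (λ.0) ((λ.λ.0) (λ.(λ.λ.0 1) 0))
  [1] (λ.λ.0) (λ.(λ.λ.0 1) 0)
  [2] λ.0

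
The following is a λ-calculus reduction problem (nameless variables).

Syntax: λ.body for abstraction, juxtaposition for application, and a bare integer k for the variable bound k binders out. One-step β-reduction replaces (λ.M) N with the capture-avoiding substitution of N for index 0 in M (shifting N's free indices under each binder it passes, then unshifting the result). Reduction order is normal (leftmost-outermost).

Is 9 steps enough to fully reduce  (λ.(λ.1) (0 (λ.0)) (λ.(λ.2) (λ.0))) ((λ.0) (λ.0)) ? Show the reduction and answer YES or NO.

  start: (λ.(λ.1) (0 (λ.0)) (λ.(λ.2) (λ.0))) ((λ.0) (λ.0))
  [1] (λ.(λ.0) (λ.0)) ((λ.0) (λ.0) (λ.0)) (λ.(λ.(λ.0) (λ.0)) (λ.0))
  [2] (λ.0) (λ.0) (λ.(λ.(λ.0) (λ.0)) (λ.0))
  [3] (λ.0) (λ.(λ.(λ.0) (λ.0)) (λ.0))
  [4] λ.(λ.(λ.0) (λ.0)) (λ.0)
  [5] λ.(λ.0) (λ.0)
  [6] λ.λ.0

Answer: YES — reaches normal form λ.λ.0 in 6 ≤ 9 steps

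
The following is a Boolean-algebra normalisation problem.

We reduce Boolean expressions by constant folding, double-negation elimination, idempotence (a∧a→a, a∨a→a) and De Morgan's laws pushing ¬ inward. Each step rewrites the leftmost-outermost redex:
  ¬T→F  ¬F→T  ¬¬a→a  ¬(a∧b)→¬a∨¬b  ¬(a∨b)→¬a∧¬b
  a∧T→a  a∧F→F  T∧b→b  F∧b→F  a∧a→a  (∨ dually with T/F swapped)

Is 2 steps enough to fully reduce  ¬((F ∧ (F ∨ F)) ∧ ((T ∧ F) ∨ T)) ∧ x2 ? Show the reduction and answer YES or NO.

Answer: NO — after 2 steps the term is ((¬F ∨ ¬(F ∨ F)) ∨ ¬((T ∧ F) ∨ T)) ∧ x2, not yet normal

Working:
  start: ¬((F ∧ (F ∨ F)) ∧ ((T ∧ F) ∨ T)) ∧ x2
  →1  (¬(F ∧ (F ∨ F)) ∨ ¬((T ∧ F) ∨ T)) ∧ x2
  →2  ((¬F ∨ ¬(F ∨ F)) ∨ ¬((T ∧ F) ∨ T)) ∧ x2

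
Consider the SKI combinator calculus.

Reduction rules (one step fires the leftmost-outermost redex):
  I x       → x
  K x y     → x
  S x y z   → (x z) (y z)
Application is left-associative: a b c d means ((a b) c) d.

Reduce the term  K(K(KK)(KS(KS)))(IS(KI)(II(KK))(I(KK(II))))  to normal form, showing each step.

  start: K(K(KK)(KS(KS)))(IS(KI)(II(KK))(I(KK(II))))
  →1  K(KK)(KS(KS))
  →2  KK

Answer: normal form = KK  (in 2 steps)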